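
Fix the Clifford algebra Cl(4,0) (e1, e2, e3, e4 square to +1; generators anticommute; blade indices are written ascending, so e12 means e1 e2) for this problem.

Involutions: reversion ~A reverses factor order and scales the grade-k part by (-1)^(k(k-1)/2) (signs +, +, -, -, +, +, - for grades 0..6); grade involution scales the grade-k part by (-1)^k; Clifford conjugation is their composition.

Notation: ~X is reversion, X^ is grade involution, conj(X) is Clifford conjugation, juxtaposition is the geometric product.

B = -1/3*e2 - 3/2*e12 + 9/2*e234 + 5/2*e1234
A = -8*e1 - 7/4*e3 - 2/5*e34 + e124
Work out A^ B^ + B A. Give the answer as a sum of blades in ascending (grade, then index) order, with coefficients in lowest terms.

first term: -69/5*e2 - 5/2*e3 - 3/2*e4 + 11/3*e12 + 9/2*e13 + 1/3*e14 - 7/12*e23 + 63/8*e24 - 21/8*e123 + 35/8*e124 + 298/15*e234 - 177/5*e1234
second term: -51/5*e2 - 5/2*e3 + 3/2*e4 - 5/3*e12 - 9/2*e13 + 1/3*e14 + 7/12*e23 + 63/8*e24 + 21/8*e123 + 35/8*e124 + 302/15*e234 + 183/5*e1234
Answer: -24*e2 - 5*e3 + 2*e12 + 2/3*e14 + 63/4*e24 + 35/4*e124 + 40*e234 + 6/5*e1234


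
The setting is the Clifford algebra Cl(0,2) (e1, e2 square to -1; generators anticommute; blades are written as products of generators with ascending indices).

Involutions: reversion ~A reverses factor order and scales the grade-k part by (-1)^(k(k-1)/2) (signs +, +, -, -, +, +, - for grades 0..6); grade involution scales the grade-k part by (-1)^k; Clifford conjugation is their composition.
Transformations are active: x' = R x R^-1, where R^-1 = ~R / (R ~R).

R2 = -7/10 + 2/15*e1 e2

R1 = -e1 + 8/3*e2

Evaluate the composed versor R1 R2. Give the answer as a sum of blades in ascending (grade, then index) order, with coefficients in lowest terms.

Distribute over the terms of R1 (each basis-blade product reordered to ascending indices, repeated generators contracted through their squares):
(-e1) R2 = 7/10*e1 + 2/15*e2
(8/3*e2) R2 = 16/45*e1 - 28/15*e2
Summing the partial products and collecting blades:
Answer: 19/18*e1 - 26/15*e2


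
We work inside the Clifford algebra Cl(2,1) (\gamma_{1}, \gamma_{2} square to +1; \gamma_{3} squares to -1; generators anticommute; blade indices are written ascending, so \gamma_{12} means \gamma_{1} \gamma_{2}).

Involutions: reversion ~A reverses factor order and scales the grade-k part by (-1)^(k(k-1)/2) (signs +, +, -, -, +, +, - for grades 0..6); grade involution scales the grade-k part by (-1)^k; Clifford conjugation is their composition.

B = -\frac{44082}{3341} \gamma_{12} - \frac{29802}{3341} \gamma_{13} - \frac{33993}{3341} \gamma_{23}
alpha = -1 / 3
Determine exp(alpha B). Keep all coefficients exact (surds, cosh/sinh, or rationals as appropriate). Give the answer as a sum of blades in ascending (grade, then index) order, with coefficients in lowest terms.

B^2 term by term: the squares give (-\frac{44082}{3341})^2*(\gamma_{12})^2 + (-\frac{29802}{3341})^2*(\gamma_{13})^2 + (-\frac{33993}{3341})^2*(\gamma_{23})^2 = \frac{1943222724}{11162281}*(-1) + \frac{888159204}{11162281}*(+1) + \frac{1155524049}{11162281}*(+1) = 9 (each basis 2-blade squares to minus the product of its generators' squares); cross terms between blades sharing an index anticommute and cancel. So B^2 = 9.
B^2 = 9 — the positive square puts this in the hyperbolic regime; l = 3, alpha*l = -1, so exp(alpha B) = cosh(-1) + (sinh(-1)/3)*B = \cosh{\left(1 \right)} + (- \frac{\sinh{\left(1 \right)}}{3})*B.
Answer: \cosh{\left(1 \right)} + \frac{14694 \sinh{\left(1 \right)}}{3341} \gamma_{12} + \frac{9934 \sinh{\left(1 \right)}}{3341} \gamma_{13} + \frac{11331 \sinh{\left(1 \right)}}{3341} \gamma_{23}


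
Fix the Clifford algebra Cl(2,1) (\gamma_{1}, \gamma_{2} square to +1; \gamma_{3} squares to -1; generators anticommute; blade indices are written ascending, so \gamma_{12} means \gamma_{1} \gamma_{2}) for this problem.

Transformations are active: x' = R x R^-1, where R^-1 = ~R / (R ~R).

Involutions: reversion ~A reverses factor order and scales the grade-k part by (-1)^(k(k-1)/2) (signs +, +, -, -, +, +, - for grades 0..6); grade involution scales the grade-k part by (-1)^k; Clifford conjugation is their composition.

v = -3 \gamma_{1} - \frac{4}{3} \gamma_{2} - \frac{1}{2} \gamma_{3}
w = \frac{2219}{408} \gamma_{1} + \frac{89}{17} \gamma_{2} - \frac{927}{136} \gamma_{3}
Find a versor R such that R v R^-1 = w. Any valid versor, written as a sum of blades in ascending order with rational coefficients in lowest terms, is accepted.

Sketch: the shared square \frac{379}{36} makes R = v + w = \frac{995}{408} \gamma_{1} + \frac{199}{51} \gamma_{2} - \frac{995}{136} \gamma_{3} the natural versor; its sandwich fixes that direction, negates (v - w)/2, and sends v to w.
Answer: \frac{995}{408} \gamma_{1} + \frac{199}{51} \gamma_{2} - \frac{995}{136} \gamma_{3}


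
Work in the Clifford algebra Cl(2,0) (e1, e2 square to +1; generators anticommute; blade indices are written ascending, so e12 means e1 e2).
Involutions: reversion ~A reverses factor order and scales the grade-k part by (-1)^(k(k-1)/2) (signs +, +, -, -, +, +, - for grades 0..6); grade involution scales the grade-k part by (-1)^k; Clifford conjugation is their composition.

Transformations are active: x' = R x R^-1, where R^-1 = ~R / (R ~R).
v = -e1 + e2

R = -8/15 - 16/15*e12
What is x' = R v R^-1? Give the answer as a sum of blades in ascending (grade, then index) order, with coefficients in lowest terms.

~R = -8/15 + 16/15*e12, and R ~R = 64/45, so R^-1 = ~R / (64/45).
R v = -8/15*e1 - 8/5*e2
Answer: 7/5*e1 + 1/5*e2


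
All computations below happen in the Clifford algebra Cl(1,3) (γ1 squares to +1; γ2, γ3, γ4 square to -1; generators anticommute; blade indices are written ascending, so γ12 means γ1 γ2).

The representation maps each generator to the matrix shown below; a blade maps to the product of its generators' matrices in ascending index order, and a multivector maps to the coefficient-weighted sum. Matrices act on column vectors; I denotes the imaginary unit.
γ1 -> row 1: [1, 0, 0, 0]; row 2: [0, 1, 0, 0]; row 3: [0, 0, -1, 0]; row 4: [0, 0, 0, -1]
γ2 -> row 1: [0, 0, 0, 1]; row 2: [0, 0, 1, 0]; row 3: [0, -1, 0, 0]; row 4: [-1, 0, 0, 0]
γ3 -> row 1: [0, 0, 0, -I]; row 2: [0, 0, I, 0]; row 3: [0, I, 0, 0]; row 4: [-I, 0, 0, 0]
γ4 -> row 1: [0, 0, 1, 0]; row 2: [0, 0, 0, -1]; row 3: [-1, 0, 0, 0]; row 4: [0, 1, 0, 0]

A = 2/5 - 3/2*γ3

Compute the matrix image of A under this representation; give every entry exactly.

M = (2/5)*1 + (-3/2)*rho(γ3), summed entrywise (1 is the identity matrix):
Answer: row 1: [2/5, 0, 0, 3*I/2]; row 2: [0, 2/5, -3*I/2, 0]; row 3: [0, -3*I/2, 2/5, 0]; row 4: [3*I/2, 0, 0, 2/5]


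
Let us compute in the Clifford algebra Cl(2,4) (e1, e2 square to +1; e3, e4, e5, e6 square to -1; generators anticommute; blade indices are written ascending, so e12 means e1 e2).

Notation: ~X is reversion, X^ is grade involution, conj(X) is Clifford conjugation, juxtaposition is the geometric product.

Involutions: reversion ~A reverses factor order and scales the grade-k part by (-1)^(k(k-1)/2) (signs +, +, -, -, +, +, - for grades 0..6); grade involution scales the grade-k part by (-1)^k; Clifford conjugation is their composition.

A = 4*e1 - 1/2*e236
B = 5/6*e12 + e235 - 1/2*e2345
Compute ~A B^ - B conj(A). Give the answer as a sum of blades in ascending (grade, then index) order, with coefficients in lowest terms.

first term: 10/3*e2 + 1/2*e56 - 5/12*e136 - 1/4*e456 - 4*e1235 - 2*e12345
second term: 10/3*e2 - 1/2*e56 - 5/12*e136 + 1/4*e456 + 4*e1235 + 2*e12345
Answer: e56 - 1/2*e456 - 8*e1235 - 4*e12345


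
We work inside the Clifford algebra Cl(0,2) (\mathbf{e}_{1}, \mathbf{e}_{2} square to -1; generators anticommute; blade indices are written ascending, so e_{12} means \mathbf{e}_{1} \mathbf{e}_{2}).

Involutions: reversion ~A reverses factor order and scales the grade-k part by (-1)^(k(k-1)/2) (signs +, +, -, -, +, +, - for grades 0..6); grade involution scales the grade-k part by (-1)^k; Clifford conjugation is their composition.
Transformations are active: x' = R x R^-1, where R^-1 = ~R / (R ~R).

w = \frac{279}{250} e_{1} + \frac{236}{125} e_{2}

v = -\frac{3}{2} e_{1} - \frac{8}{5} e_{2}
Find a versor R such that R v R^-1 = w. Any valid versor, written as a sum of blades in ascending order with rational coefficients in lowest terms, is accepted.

The midline construction: v and w both square to -\frac{481}{100}, so reflecting in their sum -\frac{48}{125} e_{1} + \frac{36}{125} e_{2} exchanges them.
Answer: -\frac{48}{125} e_{1} + \frac{36}{125} e_{2}


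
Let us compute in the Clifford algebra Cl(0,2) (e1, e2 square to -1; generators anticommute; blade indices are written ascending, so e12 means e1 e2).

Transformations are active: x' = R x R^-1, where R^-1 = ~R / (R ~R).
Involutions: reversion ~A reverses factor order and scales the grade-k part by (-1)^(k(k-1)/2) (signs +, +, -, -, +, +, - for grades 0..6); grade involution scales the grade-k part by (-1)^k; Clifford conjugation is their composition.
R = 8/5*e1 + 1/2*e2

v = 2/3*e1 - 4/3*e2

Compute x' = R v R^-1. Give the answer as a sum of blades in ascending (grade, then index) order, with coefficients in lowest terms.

~R = 8/5*e1 + 1/2*e2, and R ~R = -281/100, so R^-1 = ~R / (-281/100).
R v = -2/5 - 37/15*e12
Answer: -178/843*e1 + 1244/843*e2


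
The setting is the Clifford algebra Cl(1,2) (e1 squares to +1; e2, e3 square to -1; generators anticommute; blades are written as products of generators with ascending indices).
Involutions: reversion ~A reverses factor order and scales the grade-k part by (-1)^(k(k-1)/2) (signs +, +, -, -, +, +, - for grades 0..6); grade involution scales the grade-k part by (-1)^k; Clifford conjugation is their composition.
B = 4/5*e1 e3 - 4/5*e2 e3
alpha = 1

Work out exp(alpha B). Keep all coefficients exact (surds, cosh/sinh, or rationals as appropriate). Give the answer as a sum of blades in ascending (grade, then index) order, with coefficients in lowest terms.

B^2 term by term: the squares give (4/5)^2*(e1 e3)^2 + (-4/5)^2*(e2 e3)^2 = 16/25*(+1) + 16/25*(-1) = 0 (each basis 2-blade squares to minus the product of its generators' squares); cross terms between blades sharing an index anticommute and cancel. So B^2 = 0.
B^2 = 0, so the series closes: exp(alpha B) = 1 + alpha B (parabolic case).
Answer: 1 + 4/5*e1 e3 - 4/5*e2 e3


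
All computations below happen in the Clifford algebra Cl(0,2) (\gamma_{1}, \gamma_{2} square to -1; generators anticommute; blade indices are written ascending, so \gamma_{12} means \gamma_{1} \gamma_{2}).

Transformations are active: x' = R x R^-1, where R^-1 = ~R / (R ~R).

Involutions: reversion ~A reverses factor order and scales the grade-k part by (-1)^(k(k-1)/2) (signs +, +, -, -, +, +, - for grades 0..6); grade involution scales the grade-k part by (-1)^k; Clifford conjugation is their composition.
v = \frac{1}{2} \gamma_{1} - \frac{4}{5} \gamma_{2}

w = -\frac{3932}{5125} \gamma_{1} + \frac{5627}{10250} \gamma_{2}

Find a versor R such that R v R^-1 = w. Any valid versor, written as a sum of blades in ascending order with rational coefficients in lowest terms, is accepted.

Key observation: q(v) = q(w) = -\frac{89}{100} (sandwiches preserve the norm), so R = v + w = -\frac{2739}{10250} \gamma_{1} - \frac{2573}{10250} \gamma_{2} works whenever it is invertible — the component of v along it is kept and (v - w)/2 reverses, sending v to w.
Answer: -\frac{2739}{10250} \gamma_{1} - \frac{2573}{10250} \gamma_{2}


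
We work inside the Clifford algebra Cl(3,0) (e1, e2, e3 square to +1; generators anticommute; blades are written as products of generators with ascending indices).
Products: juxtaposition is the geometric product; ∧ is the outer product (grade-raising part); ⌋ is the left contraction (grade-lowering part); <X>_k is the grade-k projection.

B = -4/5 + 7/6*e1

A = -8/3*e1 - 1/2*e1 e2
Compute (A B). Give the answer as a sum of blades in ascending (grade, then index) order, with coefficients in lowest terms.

step 1: -28/9 + 32/15*e1 + 7/12*e2 + 2/5*e1 e2
Answer: -28/9 + 32/15*e1 + 7/12*e2 + 2/5*e1 e2


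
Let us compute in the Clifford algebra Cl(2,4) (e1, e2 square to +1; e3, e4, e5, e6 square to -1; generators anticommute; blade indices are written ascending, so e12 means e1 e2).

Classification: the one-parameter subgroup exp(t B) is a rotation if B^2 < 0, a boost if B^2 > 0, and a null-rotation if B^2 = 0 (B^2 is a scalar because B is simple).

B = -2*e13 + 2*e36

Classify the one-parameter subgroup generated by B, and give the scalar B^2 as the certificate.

B^2 term by term: the squares give (-2)^2*(e13)^2 + (2)^2*(e36)^2 = 4*(+1) + 4*(-1) = 0 (each basis 2-blade squares to minus the product of its generators' squares); cross terms between blades sharing an index anticommute and cancel. So B^2 = 0.
Answer: null-rotation, certificate B^2 = 0. B^2 = 0 is basis-independent, so its sign is the whole story.


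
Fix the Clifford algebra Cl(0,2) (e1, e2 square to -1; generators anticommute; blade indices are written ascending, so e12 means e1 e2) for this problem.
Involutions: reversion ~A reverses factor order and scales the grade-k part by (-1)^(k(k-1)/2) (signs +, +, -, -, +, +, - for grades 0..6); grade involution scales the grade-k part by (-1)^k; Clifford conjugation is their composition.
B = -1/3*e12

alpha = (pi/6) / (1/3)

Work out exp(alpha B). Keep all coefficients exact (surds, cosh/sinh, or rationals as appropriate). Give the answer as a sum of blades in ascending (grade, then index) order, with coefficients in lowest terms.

B^2 = (-1/3)^2*(e12)^2 = 1/9*(-1) = -1/9 (a basis 2-blade squares to minus the product of its generators' squares).
B^2 = -1/9 — B^2 < 0, so the exponential closes trigonometrically: l = 1/3, alpha*l = pi/6, so exp(alpha B) = cos(pi/6) + (sin(pi/6)/(1/3))*B = sqrt(3)/2 + (3/2)*B.
Answer: sqrt(3)/2 - 1/2*e12


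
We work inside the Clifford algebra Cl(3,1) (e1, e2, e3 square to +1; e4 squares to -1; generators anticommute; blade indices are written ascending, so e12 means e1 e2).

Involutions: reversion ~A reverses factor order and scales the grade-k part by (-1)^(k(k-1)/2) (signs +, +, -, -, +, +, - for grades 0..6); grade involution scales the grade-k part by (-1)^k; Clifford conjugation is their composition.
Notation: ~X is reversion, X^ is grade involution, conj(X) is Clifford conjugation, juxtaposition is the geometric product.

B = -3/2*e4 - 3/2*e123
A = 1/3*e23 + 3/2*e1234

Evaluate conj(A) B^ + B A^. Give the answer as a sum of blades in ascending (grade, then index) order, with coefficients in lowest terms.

first term: 1/2*e1 + 9/4*e4 - 9/4*e123 - 1/2*e234
second term: 1/2*e1 + 9/4*e4 - 9/4*e123 - 1/2*e234
Answer: e1 + 9/2*e4 - 9/2*e123 - e234


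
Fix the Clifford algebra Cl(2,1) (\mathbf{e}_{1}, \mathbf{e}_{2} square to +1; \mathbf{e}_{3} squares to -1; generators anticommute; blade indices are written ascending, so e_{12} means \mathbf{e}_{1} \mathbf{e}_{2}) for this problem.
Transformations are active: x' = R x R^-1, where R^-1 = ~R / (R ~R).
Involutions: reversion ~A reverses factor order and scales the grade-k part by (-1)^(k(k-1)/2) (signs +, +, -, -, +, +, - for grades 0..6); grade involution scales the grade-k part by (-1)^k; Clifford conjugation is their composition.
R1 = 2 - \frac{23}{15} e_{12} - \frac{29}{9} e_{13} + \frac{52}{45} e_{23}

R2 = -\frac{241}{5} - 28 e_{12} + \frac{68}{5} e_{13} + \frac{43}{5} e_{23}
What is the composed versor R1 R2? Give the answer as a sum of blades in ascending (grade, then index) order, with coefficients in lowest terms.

Distribute over the terms of R1 (each basis-blade product reordered to ascending indices, repeated generators contracted through their squares):
(2) R2 = -\frac{482}{5} - 56 e_{12} + \frac{136}{5} e_{13} + \frac{86}{5} e_{23}
(-\frac{23}{15} e_{12}) R2 = -\frac{644}{15} + \frac{5543}{75} e_{12} - \frac{989}{75} e_{13} + \frac{1564}{75} e_{23}
(-\frac{29}{9} e_{13}) R2 = -\frac{1972}{45} - \frac{1247}{45} e_{12} + \frac{6989}{45} e_{13} + \frac{812}{9} e_{23}
(\frac{52}{45} e_{23}) R2 = \frac{2236}{225} - \frac{3536}{225} e_{12} + \frac{1456}{45} e_{13} - \frac{12532}{225} e_{23}
Summing the partial products and collecting blades:
Answer: -\frac{38974}{225} - \frac{638}{25} e_{12} + \frac{5042}{25} e_{13} + \frac{3266}{45} e_{23}


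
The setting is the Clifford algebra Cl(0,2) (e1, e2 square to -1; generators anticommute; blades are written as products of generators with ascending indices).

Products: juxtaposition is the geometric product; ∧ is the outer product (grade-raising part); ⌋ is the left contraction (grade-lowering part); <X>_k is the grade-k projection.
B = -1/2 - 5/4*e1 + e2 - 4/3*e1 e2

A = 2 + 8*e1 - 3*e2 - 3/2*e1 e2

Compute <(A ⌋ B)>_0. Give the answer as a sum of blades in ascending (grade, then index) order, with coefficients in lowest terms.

step 1: 10 + 3/2*e1 + 38/3*e2 - 8/3*e1 e2
step 2: 10
Answer: 10


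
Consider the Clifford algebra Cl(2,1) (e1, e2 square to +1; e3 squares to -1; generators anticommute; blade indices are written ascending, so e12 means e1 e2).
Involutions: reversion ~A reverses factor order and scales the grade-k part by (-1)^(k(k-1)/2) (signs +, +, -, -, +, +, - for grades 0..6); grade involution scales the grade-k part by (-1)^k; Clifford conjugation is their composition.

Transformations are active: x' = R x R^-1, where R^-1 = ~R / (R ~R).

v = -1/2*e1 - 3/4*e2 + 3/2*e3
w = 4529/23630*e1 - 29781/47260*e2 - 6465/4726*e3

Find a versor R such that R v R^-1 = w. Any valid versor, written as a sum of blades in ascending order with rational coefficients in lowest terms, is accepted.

Reasoning: v^2 = w^2 = -23/16 since conjugation preserves the quadratic form; R = v + w = -3643/11815*e1 - 32613/23630*e2 + 312/2363*e3 is then valid when invertible, keeping its own part and reversing (v - w)/2.
Answer: -3643/11815*e1 - 32613/23630*e2 + 312/2363*e3


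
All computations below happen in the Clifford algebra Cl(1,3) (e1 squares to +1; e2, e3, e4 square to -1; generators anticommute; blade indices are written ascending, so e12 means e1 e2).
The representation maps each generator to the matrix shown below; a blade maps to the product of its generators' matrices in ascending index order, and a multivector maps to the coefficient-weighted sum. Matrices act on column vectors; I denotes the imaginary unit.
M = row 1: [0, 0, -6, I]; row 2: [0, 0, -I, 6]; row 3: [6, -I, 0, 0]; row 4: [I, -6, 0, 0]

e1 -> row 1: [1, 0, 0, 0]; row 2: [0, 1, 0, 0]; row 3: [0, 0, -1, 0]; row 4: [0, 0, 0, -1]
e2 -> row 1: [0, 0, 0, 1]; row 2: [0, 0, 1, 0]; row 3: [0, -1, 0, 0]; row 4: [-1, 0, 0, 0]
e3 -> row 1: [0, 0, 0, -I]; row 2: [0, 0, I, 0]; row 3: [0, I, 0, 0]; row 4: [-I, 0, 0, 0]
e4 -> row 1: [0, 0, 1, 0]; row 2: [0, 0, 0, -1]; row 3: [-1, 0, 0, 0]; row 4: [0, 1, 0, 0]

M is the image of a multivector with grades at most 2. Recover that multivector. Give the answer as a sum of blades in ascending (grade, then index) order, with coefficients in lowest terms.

Method: the blade images are trace-orthogonal — tr(rho(e_A) rho(e_B)^-1) = 4 if A = B and 0 otherwise — and rho(e_A)^-1 = (e_A)^2 * rho(e_A) with (e_A)^2 = +1 or -1, so the coefficient of e_A in the preimage is (e_A)^2 * tr(M rho(e_A))/4.
Nonzero projections over blades of grade <= 2: e3: (e3)^2 = -1, tr(M rho(e3)) = 4, coefficient -1; e4: (e4)^2 = -1, tr(M rho(e4)) = 24, coefficient -6. Every other blade of grade <= 2 projects to 0.
Answer: -e3 - 6*e4


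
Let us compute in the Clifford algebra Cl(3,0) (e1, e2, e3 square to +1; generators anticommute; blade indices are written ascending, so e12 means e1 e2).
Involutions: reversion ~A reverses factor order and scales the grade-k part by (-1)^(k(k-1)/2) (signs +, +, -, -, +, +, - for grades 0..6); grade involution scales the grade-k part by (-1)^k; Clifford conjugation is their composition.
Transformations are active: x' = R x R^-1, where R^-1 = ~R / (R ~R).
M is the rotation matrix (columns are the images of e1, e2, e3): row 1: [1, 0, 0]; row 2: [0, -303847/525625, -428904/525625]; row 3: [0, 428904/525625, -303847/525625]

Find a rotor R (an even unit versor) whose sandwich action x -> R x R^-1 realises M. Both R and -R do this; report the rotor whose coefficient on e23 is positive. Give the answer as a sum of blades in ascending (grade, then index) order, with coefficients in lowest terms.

Method: write R = a + b12*e12 + b13*e13 + b23*e23 with a^2 + b12^2 + b13^2 + b23^2 = 1 (so R^-1 = ~R). Expanding the columns R e_j ~R gives tr M = 4a^2 - 1 and, from the antisymmetric part, M21 - M12 = -4a*b12, M13 - M31 = 4a*b13, M32 - M23 = -4a*b23.
Here tr M = -82069/525625, so a^2 = (1 + tr M)/4 = 110889/525625 and a = ±333/725. Taking a = 333/725: M21 - M12 = 0, M13 - M31 = 0, M32 - M23 = 857808/525625, giving b12 = 0, b13 = 0, b23 = -644/725, i.e. R = 333/725 - 644/725*e23.
Its e23 coefficient is negative, so report the other preimage -R.
Answer: -333/725 + 644/725*e23. Uniqueness: Spin(3) -> SO(3) maps R and -R to the same rotation of trace -82069/525625; fixing the sign of the e23 coefficient removes the ambiguity.


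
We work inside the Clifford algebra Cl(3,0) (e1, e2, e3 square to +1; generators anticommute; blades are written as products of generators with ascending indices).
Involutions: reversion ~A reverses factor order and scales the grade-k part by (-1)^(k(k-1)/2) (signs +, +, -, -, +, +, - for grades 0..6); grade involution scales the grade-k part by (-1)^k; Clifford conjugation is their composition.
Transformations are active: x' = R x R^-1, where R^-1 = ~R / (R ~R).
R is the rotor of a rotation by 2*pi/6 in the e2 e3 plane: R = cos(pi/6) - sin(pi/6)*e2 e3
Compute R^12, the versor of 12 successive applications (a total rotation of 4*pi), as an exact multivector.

Because a rotor carries half the rotation angle, composing 12 copies of this e2 e3-plane rotor multiplies the phase: 12*(pi/6) = 2*pi, hence R^12 = cos(2*pi) - sin(2*pi)*e2 e3.
cos(2*pi) = 1 and sin(2*pi) = 0, so R^12 = 1. The total rotation 4*pi is 2 full turns, so every vector returns to itself, yet the rotor is +1, back on the identity sheet (an even number of 2*pi turns).
Answer: 1


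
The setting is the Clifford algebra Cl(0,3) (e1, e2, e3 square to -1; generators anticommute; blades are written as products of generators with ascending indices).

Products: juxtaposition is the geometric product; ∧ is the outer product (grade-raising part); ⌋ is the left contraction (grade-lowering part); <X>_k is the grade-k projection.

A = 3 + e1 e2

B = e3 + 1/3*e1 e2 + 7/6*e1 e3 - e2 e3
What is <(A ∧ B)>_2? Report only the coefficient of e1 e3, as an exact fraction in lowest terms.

step 1: 3*e3 + e1 e2 + 7/2*e1 e3 - 3*e2 e3 + e1 e2 e3
step 2: e1 e2 + 7/2*e1 e3 - 3*e2 e3
Answer: 7/2


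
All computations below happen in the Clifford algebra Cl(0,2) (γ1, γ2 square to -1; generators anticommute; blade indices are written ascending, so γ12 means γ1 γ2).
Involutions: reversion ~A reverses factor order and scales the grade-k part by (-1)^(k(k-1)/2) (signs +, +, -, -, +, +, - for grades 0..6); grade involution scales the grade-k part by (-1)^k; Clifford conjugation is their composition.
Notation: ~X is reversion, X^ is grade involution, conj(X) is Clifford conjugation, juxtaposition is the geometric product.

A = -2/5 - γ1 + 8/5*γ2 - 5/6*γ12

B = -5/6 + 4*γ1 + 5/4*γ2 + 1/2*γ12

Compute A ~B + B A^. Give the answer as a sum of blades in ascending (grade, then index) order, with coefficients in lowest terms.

first term: 23/12 - 21/40*γ1 - 17/3*γ2 - 304/45*γ12
second term: -5/4 - 107/40*γ1 + 14/3*γ2 - 322/45*γ12
Answer: 2/3 - 16/5*γ1 - γ2 - 626/45*γ12


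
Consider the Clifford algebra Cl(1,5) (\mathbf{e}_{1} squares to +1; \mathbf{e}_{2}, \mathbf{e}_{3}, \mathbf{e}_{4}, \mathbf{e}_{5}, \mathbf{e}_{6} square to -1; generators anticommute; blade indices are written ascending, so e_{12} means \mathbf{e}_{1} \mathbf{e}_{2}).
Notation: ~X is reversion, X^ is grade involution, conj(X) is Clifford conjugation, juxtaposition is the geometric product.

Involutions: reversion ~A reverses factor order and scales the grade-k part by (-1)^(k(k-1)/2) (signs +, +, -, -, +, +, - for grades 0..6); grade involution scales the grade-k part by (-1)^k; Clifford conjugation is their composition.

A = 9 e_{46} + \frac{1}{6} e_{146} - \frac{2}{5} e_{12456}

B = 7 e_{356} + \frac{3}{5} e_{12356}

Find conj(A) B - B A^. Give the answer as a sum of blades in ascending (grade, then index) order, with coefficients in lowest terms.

first term: \frac{6}{25} e_{34} - 63 e_{345} + \frac{14}{5} e_{1234} + \frac{7}{6} e_{1345} + \frac{1}{10} e_{2345} - \frac{27}{5} e_{12345}
second term: -\frac{6}{25} e_{34} - 63 e_{345} - \frac{14}{5} e_{1234} - \frac{7}{6} e_{1345} + \frac{1}{10} e_{2345} - \frac{27}{5} e_{12345}
Answer: \frac{12}{25} e_{34} + \frac{28}{5} e_{1234} + \frac{7}{3} e_{1345}


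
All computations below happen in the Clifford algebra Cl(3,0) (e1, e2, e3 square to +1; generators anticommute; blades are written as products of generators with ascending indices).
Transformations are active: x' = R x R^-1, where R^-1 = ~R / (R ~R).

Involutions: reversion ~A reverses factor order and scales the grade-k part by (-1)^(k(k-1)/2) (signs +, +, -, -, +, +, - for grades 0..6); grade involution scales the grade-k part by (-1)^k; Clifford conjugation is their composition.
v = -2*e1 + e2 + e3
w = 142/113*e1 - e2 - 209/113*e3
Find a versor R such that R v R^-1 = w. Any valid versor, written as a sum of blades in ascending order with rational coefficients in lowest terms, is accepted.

Why this works: both vectors square to 6, so q(v) = q(w) and R = v + w = -84/113*e1 - 96/113*e3 carries v to w — its own direction survives, the complement (v - w)/2 flips.
Answer: -84/113*e1 - 96/113*e3


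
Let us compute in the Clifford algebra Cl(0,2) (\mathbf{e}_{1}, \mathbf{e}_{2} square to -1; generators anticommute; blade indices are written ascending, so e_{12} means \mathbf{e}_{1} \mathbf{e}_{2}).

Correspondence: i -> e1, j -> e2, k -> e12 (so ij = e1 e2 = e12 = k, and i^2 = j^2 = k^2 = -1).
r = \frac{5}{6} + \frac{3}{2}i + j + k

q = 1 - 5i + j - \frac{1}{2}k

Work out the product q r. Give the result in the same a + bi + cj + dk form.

In blades: q = 1 - 5 e_{1} + e_{2} - \frac{1}{2} e_{12}, r = \frac{5}{6} + \frac{3}{2} e_{1} + e_{2} + e_{12}.
Distribute q over r term by term (generator squares from the signature, products reordered to ascending indices): (1)*r = \frac{5}{6} + \frac{3}{2} e_{1} + e_{2} + e_{12}; (-5 e_{1})*r = \frac{15}{2} - \frac{25}{6} e_{1} + 5 e_{2} - 5 e_{12}; (e_{2})*r = -1 + e_{1} + \frac{5}{6} e_{2} - \frac{3}{2} e_{12}; (-\frac{1}{2} e_{12})*r = \frac{1}{2} + \frac{1}{2} e_{1} - \frac{3}{4} e_{2} - \frac{5}{12} e_{12}.
Sum: \frac{47}{6} - \frac{7}{6} e_{1} + \frac{73}{12} e_{2} - \frac{71}{12} e_{12}; translating back through the correspondence:
Answer: \frac{47}{6} - \frac{7}{6}i + \frac{73}{12}j - \frac{71}{12}k


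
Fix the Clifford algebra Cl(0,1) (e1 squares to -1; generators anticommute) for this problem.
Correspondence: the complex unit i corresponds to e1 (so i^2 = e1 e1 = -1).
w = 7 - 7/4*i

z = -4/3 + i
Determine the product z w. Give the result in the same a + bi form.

In blades: z = -4/3 + e1, w = 7 - 7/4*e1.
Distribute z over w term by term (generator squares from the signature, products reordered to ascending indices): (-4/3)*w = -28/3 + 7/3*e1; (e1)*w = 7/4 + 7*e1.
Sum: -91/12 + 28/3*e1; translating back through the correspondence:
Answer: -91/12 + 28/3*i


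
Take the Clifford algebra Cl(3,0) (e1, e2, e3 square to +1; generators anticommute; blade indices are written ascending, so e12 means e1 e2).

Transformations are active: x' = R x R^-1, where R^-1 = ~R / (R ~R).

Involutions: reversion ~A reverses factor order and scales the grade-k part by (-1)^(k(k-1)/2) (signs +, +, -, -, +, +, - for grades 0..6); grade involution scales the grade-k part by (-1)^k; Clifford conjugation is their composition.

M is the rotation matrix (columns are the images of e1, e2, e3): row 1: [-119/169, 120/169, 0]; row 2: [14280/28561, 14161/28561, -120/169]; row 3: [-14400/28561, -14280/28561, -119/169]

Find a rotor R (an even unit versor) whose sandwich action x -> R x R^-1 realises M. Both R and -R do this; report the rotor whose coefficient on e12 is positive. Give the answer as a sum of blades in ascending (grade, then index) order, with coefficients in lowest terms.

Method: write R = a + b12*e12 + b13*e13 + b23*e23 with a^2 + b12^2 + b13^2 + b23^2 = 1 (so R^-1 = ~R). Expanding the columns R e_j ~R gives tr M = 4a^2 - 1 and, from the antisymmetric part, M21 - M12 = -4a*b12, M13 - M31 = 4a*b13, M32 - M23 = -4a*b23.
Here tr M = -26061/28561, so a^2 = (1 + tr M)/4 = 625/28561 and a = ±25/169. Taking a = 25/169: M21 - M12 = -6000/28561, M13 - M31 = 14400/28561, M32 - M23 = 6000/28561, giving b12 = 60/169, b13 = 144/169, b23 = -60/169, i.e. R = 25/169 + 60/169*e12 + 144/169*e13 - 60/169*e23.
Its e12 coefficient is already positive.
Answer: 25/169 + 60/169*e12 + 144/169*e13 - 60/169*e23. Sheet selection: the two-to-one cover makes ±R indistinguishable at the matrix level (trace -26061/28561), so uniqueness comes from the required sign on e12.


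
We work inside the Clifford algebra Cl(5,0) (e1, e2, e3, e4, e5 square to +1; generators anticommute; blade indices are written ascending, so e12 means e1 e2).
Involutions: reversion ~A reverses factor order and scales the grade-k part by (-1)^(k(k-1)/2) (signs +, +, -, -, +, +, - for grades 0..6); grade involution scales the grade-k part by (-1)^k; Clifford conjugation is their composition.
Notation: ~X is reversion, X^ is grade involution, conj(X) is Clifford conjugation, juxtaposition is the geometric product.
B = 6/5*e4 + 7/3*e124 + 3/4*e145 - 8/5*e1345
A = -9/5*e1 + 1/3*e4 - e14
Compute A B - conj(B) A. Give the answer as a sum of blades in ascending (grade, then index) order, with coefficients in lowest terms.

first term: 2/5 - 6/5*e1 - 7/3*e2 + 3/4*e5 + 7/9*e12 - 54/25*e14 - 1/4*e15 - 21/5*e24 + 8/5*e35 - 27/20*e45 - 8/15*e135 + 72/25*e345
second term: -2/5 - 6/5*e1 - 7/3*e2 + 3/4*e5 + 7/9*e12 - 54/25*e14 - 1/4*e15 - 21/5*e24 + 8/5*e35 - 27/20*e45 + 8/15*e135 - 72/25*e345
Answer: 4/5 - 16/15*e135 + 144/25*e345


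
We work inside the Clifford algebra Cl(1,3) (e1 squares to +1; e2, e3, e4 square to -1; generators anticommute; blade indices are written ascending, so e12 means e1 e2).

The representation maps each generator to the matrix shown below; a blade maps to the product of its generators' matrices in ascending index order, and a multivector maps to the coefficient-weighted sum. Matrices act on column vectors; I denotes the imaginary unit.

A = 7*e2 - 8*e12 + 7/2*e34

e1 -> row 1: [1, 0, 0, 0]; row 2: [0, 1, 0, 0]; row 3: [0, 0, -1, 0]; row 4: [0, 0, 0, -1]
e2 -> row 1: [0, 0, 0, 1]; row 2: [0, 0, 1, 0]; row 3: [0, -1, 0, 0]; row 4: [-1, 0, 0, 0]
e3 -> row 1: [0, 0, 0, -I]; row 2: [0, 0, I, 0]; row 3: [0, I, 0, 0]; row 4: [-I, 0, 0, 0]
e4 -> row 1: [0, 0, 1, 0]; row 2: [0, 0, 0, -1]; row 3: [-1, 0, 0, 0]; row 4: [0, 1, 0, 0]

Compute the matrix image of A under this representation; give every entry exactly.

Bivector images (products of the table entries): rho(e12) = rho(e1)rho(e2) = row 1: [0, 0, 0, 1]; row 2: [0, 0, 1, 0]; row 3: [0, 1, 0, 0]; row 4: [1, 0, 0, 0]; rho(e34) = rho(e3)rho(e4) = row 1: [0, -I, 0, 0]; row 2: [-I, 0, 0, 0]; row 3: [0, 0, 0, -I]; row 4: [0, 0, -I, 0].
M = (7)*rho(e2) + (-8)*rho(e12) + (7/2)*rho(e34), summed entrywise:
Answer: row 1: [0, -7*I/2, 0, -1]; row 2: [-7*I/2, 0, -1, 0]; row 3: [0, -15, 0, -7*I/2]; row 4: [-15, 0, -7*I/2, 0]


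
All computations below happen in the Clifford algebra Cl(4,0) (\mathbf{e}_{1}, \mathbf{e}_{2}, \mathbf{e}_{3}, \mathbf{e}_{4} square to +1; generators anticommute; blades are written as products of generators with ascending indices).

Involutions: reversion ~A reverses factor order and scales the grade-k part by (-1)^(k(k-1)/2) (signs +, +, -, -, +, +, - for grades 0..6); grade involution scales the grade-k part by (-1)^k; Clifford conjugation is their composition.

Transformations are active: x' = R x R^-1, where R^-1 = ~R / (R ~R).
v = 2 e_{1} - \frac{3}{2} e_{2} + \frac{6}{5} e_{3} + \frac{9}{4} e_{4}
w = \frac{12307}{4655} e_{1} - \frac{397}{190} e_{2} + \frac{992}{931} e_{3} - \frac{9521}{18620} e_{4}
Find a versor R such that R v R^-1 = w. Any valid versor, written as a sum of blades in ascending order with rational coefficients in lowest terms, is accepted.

Construction: equal norms (both \frac{5101}{400}) license R = v + w = \frac{21617}{4655} e_{1} - \frac{341}{95} e_{2} + \frac{10546}{4655} e_{3} + \frac{16187}{9310} e_{4} — nothing changes along that direction, while (v - w)/2 changes sign, so v maps onto w.
Answer: \frac{21617}{4655} e_{1} - \frac{341}{95} e_{2} + \frac{10546}{4655} e_{3} + \frac{16187}{9310} e_{4}


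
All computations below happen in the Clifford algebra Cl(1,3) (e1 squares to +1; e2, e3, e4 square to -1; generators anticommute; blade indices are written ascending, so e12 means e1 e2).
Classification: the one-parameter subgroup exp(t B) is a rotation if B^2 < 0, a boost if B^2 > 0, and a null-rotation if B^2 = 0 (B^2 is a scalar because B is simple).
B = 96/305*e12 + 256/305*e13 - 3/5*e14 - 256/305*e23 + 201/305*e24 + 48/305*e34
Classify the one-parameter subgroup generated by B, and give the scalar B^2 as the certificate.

B^2 term by term: the squares give (96/305)^2*(e12)^2 + (256/305)^2*(e13)^2 + (-3/5)^2*(e14)^2 + (-256/305)^2*(e23)^2 + (201/305)^2*(e24)^2 + (48/305)^2*(e34)^2 = 9216/93025*(+1) + 65536/93025*(+1) + 9/25*(+1) + 65536/93025*(-1) + 40401/93025*(-1) + 2304/93025*(-1) = 0 (each basis 2-blade squares to minus the product of its generators' squares); cross terms between blades sharing an index anticommute and cancel; the commuting (index-disjoint) pairs give grade-4 terms 2*c*c'*(blade product), which cancel blade by blade — e1234: 9216/93025 - 102912/93025 + 1536/1525 = 0 — confirming B is simple. So B^2 = 0.
Answer: null-rotation, certificate B^2 = 0. One invariant decides it: the square 0 survives every conjugation, and its sign is exactly the classification.


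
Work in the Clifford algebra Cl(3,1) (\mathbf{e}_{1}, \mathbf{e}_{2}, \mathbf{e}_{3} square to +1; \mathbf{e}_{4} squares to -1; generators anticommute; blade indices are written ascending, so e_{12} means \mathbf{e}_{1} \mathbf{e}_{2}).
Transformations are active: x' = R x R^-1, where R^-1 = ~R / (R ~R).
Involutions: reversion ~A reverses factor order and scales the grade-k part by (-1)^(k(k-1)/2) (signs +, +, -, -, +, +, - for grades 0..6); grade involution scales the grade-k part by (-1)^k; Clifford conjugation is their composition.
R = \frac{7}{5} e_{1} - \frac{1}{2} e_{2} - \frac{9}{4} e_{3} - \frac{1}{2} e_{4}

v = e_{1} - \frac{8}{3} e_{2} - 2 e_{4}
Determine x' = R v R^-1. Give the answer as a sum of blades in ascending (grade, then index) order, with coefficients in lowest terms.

~R = \frac{7}{5} e_{1} - \frac{1}{2} e_{2} - \frac{9}{4} e_{3} - \frac{1}{2} e_{4}, and R ~R = \frac{2809}{400}, so R^-1 = ~R / (\frac{2809}{400}).
R v = \frac{26}{15} - \frac{97}{30} e_{12} + \frac{9}{4} e_{13} - \frac{23}{10} e_{14} - 6 e_{23} - \frac{1}{3} e_{24} + \frac{9}{2} e_{34}
Answer: -\frac{2603}{8427} e_{1} + \frac{20392}{8427} e_{2} - \frac{3120}{2809} e_{3} + \frac{14774}{8427} e_{4}


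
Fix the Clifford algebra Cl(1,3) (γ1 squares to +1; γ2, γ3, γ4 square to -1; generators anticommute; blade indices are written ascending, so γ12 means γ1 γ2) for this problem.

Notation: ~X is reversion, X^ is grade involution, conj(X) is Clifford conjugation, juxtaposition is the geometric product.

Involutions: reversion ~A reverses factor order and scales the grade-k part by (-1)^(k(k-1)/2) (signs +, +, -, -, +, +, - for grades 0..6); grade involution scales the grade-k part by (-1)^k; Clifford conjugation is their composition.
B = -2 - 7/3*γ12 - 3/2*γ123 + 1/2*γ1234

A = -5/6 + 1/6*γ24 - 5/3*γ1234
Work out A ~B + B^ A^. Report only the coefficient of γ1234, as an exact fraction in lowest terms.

first term: 5/2 - 5/2*γ4 - 35/18*γ12 + 1/12*γ13 + 7/18*γ14 - 1/3*γ24 - 35/9*γ34 - 5/4*γ123 - 1/4*γ134 + 35/12*γ1234
second term: 5/2 + 5/2*γ4 + 35/18*γ12 + 1/12*γ13 + 7/18*γ14 - 1/3*γ24 + 35/9*γ34 - 5/4*γ123 + 1/4*γ134 + 35/12*γ1234
Answer: 35/6


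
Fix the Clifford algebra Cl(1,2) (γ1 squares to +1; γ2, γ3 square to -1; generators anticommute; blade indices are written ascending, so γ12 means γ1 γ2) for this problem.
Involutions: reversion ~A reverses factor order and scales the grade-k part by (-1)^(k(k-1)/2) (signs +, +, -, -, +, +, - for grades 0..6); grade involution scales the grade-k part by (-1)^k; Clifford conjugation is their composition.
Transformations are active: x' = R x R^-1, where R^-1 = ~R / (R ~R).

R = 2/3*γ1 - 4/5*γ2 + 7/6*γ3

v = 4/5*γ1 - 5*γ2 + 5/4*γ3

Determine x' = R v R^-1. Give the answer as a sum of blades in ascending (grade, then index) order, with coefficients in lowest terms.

~R = 2/3*γ1 - 4/5*γ2 + 7/6*γ3, and R ~R = -467/300, so R^-1 = ~R / (-467/300).
R v = -197/40 - 202/75*γ12 - 1/10*γ13 + 29/6*γ23
Answer: 7982/2335*γ1 - 29/467*γ2 + 11455/1868*γ3


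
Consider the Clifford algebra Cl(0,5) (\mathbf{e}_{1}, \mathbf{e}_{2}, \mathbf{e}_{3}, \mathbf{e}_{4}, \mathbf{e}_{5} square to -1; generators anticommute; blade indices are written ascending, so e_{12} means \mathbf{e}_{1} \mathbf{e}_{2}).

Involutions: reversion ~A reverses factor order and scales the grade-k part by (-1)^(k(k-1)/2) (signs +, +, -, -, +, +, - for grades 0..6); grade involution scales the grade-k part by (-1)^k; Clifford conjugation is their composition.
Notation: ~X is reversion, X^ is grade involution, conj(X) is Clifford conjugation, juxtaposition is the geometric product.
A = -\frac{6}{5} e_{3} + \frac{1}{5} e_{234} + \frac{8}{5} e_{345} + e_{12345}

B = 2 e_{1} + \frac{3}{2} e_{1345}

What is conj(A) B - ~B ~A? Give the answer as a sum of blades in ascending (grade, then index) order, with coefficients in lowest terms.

first term: -\frac{12}{5} e_{1} + \frac{3}{2} e_{2} - \frac{12}{5} e_{13} + \frac{3}{10} e_{125} + \frac{9}{5} e_{145} - \frac{2}{5} e_{1234} - \frac{16}{5} e_{1345} + 2 e_{2345}
second term: -\frac{12}{5} e_{1} - \frac{3}{2} e_{2} - \frac{12}{5} e_{13} - \frac{3}{10} e_{125} + \frac{9}{5} e_{145} - \frac{2}{5} e_{1234} - \frac{16}{5} e_{1345} - 2 e_{2345}
Answer: 3 e_{2} + \frac{3}{5} e_{125} + 4 e_{2345}


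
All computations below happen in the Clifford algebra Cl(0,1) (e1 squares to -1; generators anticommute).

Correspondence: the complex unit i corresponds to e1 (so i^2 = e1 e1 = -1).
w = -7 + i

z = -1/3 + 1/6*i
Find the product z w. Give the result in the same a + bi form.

In blades: z = -1/3 + 1/6*e1, w = -7 + e1.
Distribute z over w term by term (generator squares from the signature, products reordered to ascending indices): (-1/3)*w = 7/3 - 1/3*e1; (1/6*e1)*w = -1/6 - 7/6*e1.
Sum: 13/6 - 3/2*e1; translating back through the correspondence:
Answer: 13/6 - 3/2*i


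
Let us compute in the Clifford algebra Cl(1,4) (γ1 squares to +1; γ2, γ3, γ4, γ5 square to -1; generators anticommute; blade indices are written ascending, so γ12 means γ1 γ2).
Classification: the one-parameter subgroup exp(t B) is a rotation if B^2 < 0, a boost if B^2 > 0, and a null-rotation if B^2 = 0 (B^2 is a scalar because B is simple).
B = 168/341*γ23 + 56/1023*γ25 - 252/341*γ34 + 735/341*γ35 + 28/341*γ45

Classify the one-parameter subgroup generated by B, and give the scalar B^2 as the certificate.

B^2 term by term: the squares give (168/341)^2*(γ23)^2 + (56/1023)^2*(γ25)^2 + (-252/341)^2*(γ34)^2 + (735/341)^2*(γ35)^2 + (28/341)^2*(γ45)^2 = 28224/116281*(-1) + 3136/1046529*(-1) + 63504/116281*(-1) + 540225/116281*(-1) + 784/116281*(-1) = -49/9 (each basis 2-blade squares to minus the product of its generators' squares); cross terms between blades sharing an index anticommute and cancel; the commuting (index-disjoint) pairs give grade-4 terms 2*c*c'*(blade product), which cancel blade by blade — γ2345: 9408/116281 - 9408/116281 = 0 — confirming B is simple. So B^2 = -49/9.
Answer: rotation, certificate B^2 = -49/9. Certificate logic: -49/9 is a conjugation-invariant scalar, so its sign fixes rotation versus boost versus null-rotation outright.
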